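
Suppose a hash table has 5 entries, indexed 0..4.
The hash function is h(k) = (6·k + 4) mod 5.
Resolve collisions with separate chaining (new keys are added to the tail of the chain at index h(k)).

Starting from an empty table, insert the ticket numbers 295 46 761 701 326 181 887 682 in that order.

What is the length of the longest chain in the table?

295 → bucket 4
46 → bucket 0
761 → bucket 0 (collision)
701 → bucket 0 (collision)
326 → bucket 0 (collision)
181 → bucket 0 (collision)
887 → bucket 1
682 → bucket 1 (collision)
Final buckets:
0: 46 -> 761 -> 701 -> 326 -> 181
1: 887 -> 682
2: —
3: —
4: 295

5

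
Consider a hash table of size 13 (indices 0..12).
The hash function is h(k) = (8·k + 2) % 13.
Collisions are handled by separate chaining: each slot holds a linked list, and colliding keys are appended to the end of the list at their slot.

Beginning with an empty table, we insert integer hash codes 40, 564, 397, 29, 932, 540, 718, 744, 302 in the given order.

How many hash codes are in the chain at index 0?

Insert 40: h=10, bucket 10 empty → new chain.
Insert 564: h=3, bucket 3 empty → new chain.
Insert 397: h=6, bucket 6 empty → new chain.
Insert 29: h=0, bucket 0 empty → new chain.
Insert 932: h=9, bucket 9 empty → new chain.
Insert 540: h=6, bucket 6 nonempty → append to chain.
Insert 718: h=0, bucket 0 nonempty → append to chain.
Insert 744: h=0, bucket 0 nonempty → append to chain.
Insert 302: h=0, bucket 0 nonempty → append to chain.
Final buckets:
0: 29 -> 718 -> 744 -> 302
1: —
2: —
3: 564
4: —
5: —
6: 397 -> 540
7: —
8: —
9: 932
10: 40
11: —
12: —

4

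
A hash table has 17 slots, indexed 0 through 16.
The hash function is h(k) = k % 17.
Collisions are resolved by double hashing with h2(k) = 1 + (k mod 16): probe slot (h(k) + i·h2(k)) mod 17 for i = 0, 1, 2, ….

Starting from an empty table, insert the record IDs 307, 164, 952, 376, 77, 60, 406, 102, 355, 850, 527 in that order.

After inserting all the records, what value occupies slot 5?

60

307 hashes to 1; slot 1 is free => place at 1.
164 hashes to 11; slot 11 is free => place at 11.
952 hashes to 0; slot 0 is free => place at 0.
376 hashes to 2; slot 2 is free => place at 2.
77 hashes to 9; slot 9 is free => place at 9.
60 hashes to 9, h2=13; 9 taken => place at 5.
406 hashes to 15; slot 15 is free => place at 15.
102 hashes to 0, h2=7; 0 taken => place at 7.
355 hashes to 15, h2=4; 15,2 taken => place at 6.
850 hashes to 0, h2=3; 0 taken => place at 3.
527 hashes to 0, h2=16; 0 taken => place at 16.
Table: [952, 307, 376, 850, ., 60, 355, 102, ., 77, ., 164, ., ., ., 406, 527]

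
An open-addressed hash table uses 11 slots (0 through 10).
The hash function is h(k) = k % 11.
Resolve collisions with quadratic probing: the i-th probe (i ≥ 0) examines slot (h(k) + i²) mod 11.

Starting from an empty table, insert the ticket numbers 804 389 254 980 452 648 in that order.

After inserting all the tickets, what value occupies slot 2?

804 hashes to 1; slot 1 is free -> place at 1.
389 hashes to 4; slot 4 is free -> place at 4.
254 hashes to 1; 1 taken -> place at 2.
980 hashes to 1; 1,2 taken -> place at 5.
452 hashes to 1; 1,2,5 taken -> place at 10.
648 hashes to 10; 10 taken -> place at 0.
Table: [648, 804, 254, —, 389, 980, —, —, —, —, 452]

254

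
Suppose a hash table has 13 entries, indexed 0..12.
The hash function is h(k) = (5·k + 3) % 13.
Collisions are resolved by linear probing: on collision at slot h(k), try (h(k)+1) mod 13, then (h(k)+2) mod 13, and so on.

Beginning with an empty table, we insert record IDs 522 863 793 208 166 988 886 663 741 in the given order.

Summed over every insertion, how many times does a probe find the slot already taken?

18

Insert 522: h=0, slot 0 empty → index 0.
Insert 863: h=2, slot 2 empty → index 2.
Insert 793: h=3, slot 3 empty → index 3.
Insert 208: h=3, slot 3 occupied → index 4.
Insert 166: h=1, slot 1 empty → index 1.
Insert 988: h=3, slots 3,4 occupied → index 5.
Insert 886: h=0, slots 0,1,2,3,4,5 occupied → index 6.
Insert 663: h=3, slots 3,4,5,6 occupied → index 7.
Insert 741: h=3, slots 3,4,5,6,7 occupied → index 8.
Table: [522, 166, 863, 793, 208, 988, 886, 663, 741, ∅, ∅, ∅, ∅]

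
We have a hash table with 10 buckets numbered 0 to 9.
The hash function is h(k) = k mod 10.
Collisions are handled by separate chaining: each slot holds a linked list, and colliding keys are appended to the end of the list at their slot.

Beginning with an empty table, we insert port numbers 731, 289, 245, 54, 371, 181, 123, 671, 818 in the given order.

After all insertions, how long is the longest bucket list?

731 -> bucket 1
289 -> bucket 9
245 -> bucket 5
54 -> bucket 4
371 -> bucket 1 (collision)
181 -> bucket 1 (collision)
123 -> bucket 3
671 -> bucket 1 (collision)
818 -> bucket 8
Final buckets:
0: —
1: 731 -> 371 -> 181 -> 671
2: —
3: 123
4: 54
5: 245
6: —
7: —
8: 818
9: 289

4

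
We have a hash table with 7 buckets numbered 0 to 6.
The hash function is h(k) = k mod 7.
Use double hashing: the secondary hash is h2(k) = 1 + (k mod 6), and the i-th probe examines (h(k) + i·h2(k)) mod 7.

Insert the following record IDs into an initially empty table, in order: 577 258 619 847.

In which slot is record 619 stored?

577: h=3 → slot 3
258: h=6 → slot 6
619: h=3, h2=2, probe 3,5 → slot 5
847: h=0 → slot 0
Table: [847, ., ., 577, ., 619, 258]

5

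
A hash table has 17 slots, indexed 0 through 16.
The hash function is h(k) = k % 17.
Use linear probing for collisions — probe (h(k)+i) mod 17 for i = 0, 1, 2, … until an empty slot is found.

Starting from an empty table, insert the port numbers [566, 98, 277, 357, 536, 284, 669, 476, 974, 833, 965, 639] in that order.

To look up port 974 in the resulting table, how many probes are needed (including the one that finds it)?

4

566 hashes to 5; slot 5 is free -> place at 5.
98 hashes to 13; slot 13 is free -> place at 13.
277 hashes to 5; 5 taken -> place at 6.
357 hashes to 0; slot 0 is free -> place at 0.
536 hashes to 9; slot 9 is free -> place at 9.
284 hashes to 12; slot 12 is free -> place at 12.
669 hashes to 6; 6 taken -> place at 7.
476 hashes to 0; 0 taken -> place at 1.
974 hashes to 5; 5,6,7 taken -> place at 8.
833 hashes to 0; 0,1 taken -> place at 2.
965 hashes to 13; 13 taken -> place at 14.
639 hashes to 10; slot 10 is free -> place at 10.
Table: [357, 476, 833, ∅, ∅, 566, 277, 669, 974, 536, 639, ∅, 284, 98, 965, ∅, ∅]
Lookup 974: h=5, probe 5,6,7,8 → found at 8.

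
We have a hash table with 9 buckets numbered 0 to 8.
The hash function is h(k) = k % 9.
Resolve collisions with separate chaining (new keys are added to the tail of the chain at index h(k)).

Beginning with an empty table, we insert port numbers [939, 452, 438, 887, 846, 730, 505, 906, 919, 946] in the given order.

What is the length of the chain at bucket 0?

Insert 939: h=3, bucket 3 empty -> new chain.
Insert 452: h=2, bucket 2 empty -> new chain.
Insert 438: h=6, bucket 6 empty -> new chain.
Insert 887: h=5, bucket 5 empty -> new chain.
Insert 846: h=0, bucket 0 empty -> new chain.
Insert 730: h=1, bucket 1 empty -> new chain.
Insert 505: h=1, bucket 1 nonempty -> append to chain.
Insert 906: h=6, bucket 6 nonempty -> append to chain.
Insert 919: h=1, bucket 1 nonempty -> append to chain.
Insert 946: h=1, bucket 1 nonempty -> append to chain.
Final buckets:
0: 846
1: 730 -> 505 -> 919 -> 946
2: 452
3: 939
4: —
5: 887
6: 438 -> 906
7: —
8: —

1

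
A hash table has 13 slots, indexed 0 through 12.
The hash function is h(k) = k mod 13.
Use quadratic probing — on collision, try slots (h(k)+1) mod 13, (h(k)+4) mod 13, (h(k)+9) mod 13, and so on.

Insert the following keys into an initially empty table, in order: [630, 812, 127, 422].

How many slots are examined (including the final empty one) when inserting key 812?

630 hashes to 6; slot 6 is free -> place at 6.
812 hashes to 6; 6 taken -> place at 7.
127 hashes to 10; slot 10 is free -> place at 10.
422 hashes to 6; 6,7,10 taken -> place at 2.
Table: [-, -, 422, -, -, -, 630, 812, -, -, 127, -, -]

2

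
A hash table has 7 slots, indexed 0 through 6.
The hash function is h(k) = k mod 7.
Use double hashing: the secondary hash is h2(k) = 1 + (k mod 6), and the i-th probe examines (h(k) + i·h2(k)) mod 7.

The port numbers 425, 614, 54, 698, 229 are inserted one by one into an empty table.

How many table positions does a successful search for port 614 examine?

2

425: h=5 -> slot 5
614: h=5, h2=3, probe 5,1 -> slot 1
54: h=5, h2=1, probe 5,6 -> slot 6
698: h=5, h2=3, probe 5,1,4 -> slot 4
229: h=5, h2=2, probe 5,0 -> slot 0
Table: [229, 614, ., ., 698, 425, 54]
Lookup 614: h=5, h2=3, probe 5,1 → found at 1.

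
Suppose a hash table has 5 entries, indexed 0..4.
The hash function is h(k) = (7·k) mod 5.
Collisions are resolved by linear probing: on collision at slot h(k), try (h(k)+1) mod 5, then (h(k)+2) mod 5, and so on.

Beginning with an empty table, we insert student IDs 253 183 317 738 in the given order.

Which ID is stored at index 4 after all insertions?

253 hashes to 1; slot 1 is free -> place at 1.
183 hashes to 1; 1 taken -> place at 2.
317 hashes to 4; slot 4 is free -> place at 4.
738 hashes to 1; 1,2 taken -> place at 3.
Table: [., 253, 183, 738, 317]

317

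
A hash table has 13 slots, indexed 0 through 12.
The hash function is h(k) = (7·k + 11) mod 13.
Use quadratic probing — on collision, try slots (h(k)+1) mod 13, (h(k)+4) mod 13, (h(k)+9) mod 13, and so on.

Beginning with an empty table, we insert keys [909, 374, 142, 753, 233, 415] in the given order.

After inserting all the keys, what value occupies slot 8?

Insert 909: h=4, slot 4 empty → index 4.
Insert 374: h=3, slot 3 empty → index 3.
Insert 142: h=4, slot 4 occupied → index 5.
Insert 753: h=4, slots 4,5 occupied → index 8.
Insert 233: h=4, slots 4,5,8 occupied → index 0.
Insert 415: h=4, slots 4,5,8,0 occupied → index 7.
Table: [233, ∅, ∅, 374, 909, 142, ∅, 415, 753, ∅, ∅, ∅, ∅]

753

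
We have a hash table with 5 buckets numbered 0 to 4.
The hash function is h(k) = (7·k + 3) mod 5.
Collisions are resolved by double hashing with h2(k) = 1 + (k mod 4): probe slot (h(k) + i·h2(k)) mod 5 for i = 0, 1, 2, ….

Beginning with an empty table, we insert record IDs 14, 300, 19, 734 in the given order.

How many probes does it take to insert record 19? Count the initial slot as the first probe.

2

Insert 14: h=1, slot 1 empty → index 1.
Insert 300: h=3, slot 3 empty → index 3.
Insert 19: h=1, h2=4, slot 1 occupied → index 0.
Insert 734: h=1, h2=3, slot 1 occupied → index 4.
Table: [19, 14, ., 300, 734]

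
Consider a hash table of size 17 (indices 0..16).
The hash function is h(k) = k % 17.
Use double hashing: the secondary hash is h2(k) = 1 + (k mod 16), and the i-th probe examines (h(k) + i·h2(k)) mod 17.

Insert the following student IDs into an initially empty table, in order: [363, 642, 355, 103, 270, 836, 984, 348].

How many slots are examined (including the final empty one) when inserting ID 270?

3

363 hashes to 6; slot 6 is free => place at 6.
642 hashes to 13; slot 13 is free => place at 13.
355 hashes to 15; slot 15 is free => place at 15.
103 hashes to 1; slot 1 is free => place at 1.
270 hashes to 15, h2=15; 15,13 taken => place at 11.
836 hashes to 3; slot 3 is free => place at 3.
984 hashes to 15, h2=9; 15 taken => place at 7.
348 hashes to 8; slot 8 is free => place at 8.
Table: [—, 103, —, 836, —, —, 363, 984, 348, —, —, 270, —, 642, —, 355, —]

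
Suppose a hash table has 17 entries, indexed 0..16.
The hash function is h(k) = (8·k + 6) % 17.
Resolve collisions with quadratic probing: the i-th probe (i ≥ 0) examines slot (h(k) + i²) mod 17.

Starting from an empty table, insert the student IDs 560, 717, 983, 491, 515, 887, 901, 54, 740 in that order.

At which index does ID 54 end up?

560: h=15 => slot 15
717: h=13 => slot 13
983: h=16 => slot 16
491: h=7 => slot 7
515: h=12 => slot 12
887: h=13, probe 13,14 => slot 14
901: h=6 => slot 6
54: h=13, probe 13,14,0 => slot 0
740: h=10 => slot 10
Table: [54, —, —, —, —, —, 901, 491, —, —, 740, —, 515, 717, 887, 560, 983]

0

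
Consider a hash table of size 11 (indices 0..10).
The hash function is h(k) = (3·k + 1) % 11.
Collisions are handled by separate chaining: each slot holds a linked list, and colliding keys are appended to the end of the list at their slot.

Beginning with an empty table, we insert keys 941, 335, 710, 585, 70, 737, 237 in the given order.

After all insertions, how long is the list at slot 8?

Insert 941: h=8, bucket 8 empty -> new chain.
Insert 335: h=5, bucket 5 empty -> new chain.
Insert 710: h=8, bucket 8 nonempty -> append to chain.
Insert 585: h=7, bucket 7 empty -> new chain.
Insert 70: h=2, bucket 2 empty -> new chain.
Insert 737: h=1, bucket 1 empty -> new chain.
Insert 237: h=8, bucket 8 nonempty -> append to chain.
Final buckets:
0: —
1: 737
2: 70
3: —
4: —
5: 335
6: —
7: 585
8: 941 -> 710 -> 237
9: —
10: —

3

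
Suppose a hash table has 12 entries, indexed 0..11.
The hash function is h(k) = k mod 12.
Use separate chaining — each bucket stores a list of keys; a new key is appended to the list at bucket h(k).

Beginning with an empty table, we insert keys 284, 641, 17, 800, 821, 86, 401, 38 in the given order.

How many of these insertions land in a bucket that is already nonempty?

5

Insert 284: h=8, bucket 8 empty -> new chain.
Insert 641: h=5, bucket 5 empty -> new chain.
Insert 17: h=5, bucket 5 nonempty -> append to chain.
Insert 800: h=8, bucket 8 nonempty -> append to chain.
Insert 821: h=5, bucket 5 nonempty -> append to chain.
Insert 86: h=2, bucket 2 empty -> new chain.
Insert 401: h=5, bucket 5 nonempty -> append to chain.
Insert 38: h=2, bucket 2 nonempty -> append to chain.
Final buckets:
0: _
1: _
2: 86 -> 38
3: _
4: _
5: 641 -> 17 -> 821 -> 401
6: _
7: _
8: 284 -> 800
9: _
10: _
11: _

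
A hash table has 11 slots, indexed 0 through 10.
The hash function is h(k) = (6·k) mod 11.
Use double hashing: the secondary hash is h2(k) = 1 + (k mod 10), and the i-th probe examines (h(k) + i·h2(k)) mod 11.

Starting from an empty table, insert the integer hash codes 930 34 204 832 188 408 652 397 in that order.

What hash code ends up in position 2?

408

930: h=3 → slot 3
34: h=6 → slot 6
204: h=3, h2=5, probe 3,8 → slot 8
832: h=9 → slot 9
188: h=6, h2=9, probe 6,4 → slot 4
408: h=6, h2=9, probe 6,4,2 → slot 2
652: h=7 → slot 7
397: h=6, h2=8, probe 6,3,0 → slot 0
Table: [397, ., 408, 930, 188, ., 34, 652, 204, 832, .]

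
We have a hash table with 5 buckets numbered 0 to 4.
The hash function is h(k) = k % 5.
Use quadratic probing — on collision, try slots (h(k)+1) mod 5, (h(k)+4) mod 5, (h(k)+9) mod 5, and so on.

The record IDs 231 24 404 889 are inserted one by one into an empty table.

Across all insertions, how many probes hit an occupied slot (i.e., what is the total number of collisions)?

Insert 231: h=1, slot 1 empty -> index 1.
Insert 24: h=4, slot 4 empty -> index 4.
Insert 404: h=4, slot 4 occupied -> index 0.
Insert 889: h=4, slots 4,0 occupied -> index 3.
Table: [404, 231, _, 889, 24]

3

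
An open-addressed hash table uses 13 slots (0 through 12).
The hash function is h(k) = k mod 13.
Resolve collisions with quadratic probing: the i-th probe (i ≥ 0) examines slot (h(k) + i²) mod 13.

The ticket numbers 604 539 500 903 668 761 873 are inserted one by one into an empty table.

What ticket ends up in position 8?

761

Insert 604: h=6, slot 6 empty -> index 6.
Insert 539: h=6, slot 6 occupied -> index 7.
Insert 500: h=6, slots 6,7 occupied -> index 10.
Insert 903: h=6, slots 6,7,10 occupied -> index 2.
Insert 668: h=5, slot 5 empty -> index 5.
Insert 761: h=7, slot 7 occupied -> index 8.
Insert 873: h=2, slot 2 occupied -> index 3.
Table: [_, _, 903, 873, _, 668, 604, 539, 761, _, 500, _, _]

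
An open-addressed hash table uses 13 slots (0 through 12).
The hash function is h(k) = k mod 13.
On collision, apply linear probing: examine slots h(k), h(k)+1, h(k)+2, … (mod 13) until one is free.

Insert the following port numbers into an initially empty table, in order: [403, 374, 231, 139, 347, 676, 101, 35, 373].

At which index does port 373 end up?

403: h=0 → slot 0
374: h=10 → slot 10
231: h=10, probe 10,11 → slot 11
139: h=9 → slot 9
347: h=9, probe 9,10,11,12 → slot 12
676: h=0, probe 0,1 → slot 1
101: h=10, probe 10,11,12,0,1,2 → slot 2
35: h=9, probe 9,10,11,12,0,1,2,3 → slot 3
373: h=9, probe 9,10,11,12,0,1,2,3,4 → slot 4
Table: [403, 676, 101, 35, 373, _, _, _, _, 139, 374, 231, 347]

4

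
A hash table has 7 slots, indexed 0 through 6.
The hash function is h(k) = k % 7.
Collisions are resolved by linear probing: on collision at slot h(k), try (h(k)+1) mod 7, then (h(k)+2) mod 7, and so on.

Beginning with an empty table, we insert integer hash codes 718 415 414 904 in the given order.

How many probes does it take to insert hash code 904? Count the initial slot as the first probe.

3

718: h=4 => slot 4
415: h=2 => slot 2
414: h=1 => slot 1
904: h=1, probe 1,2,3 => slot 3
Table: [-, 414, 415, 904, 718, -, -]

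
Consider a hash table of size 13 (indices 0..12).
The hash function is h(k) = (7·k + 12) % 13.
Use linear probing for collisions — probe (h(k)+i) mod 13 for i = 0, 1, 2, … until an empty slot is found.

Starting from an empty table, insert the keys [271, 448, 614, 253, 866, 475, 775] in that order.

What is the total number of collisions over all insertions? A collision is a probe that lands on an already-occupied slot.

271: h=11 → slot 11
448: h=2 → slot 2
614: h=7 → slot 7
253: h=2, probe 2,3 → slot 3
866: h=3, probe 3,4 → slot 4
475: h=9 → slot 9
775: h=3, probe 3,4,5 → slot 5
Table: [-, -, 448, 253, 866, 775, -, 614, -, 475, -, 271, -]

4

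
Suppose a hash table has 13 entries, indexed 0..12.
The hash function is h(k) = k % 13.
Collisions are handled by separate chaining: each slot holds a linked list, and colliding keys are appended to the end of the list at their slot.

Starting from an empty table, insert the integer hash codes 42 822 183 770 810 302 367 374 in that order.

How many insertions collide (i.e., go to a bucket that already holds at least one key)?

4

42 → bucket 3
822 → bucket 3 (collision)
183 → bucket 1
770 → bucket 3 (collision)
810 → bucket 4
302 → bucket 3 (collision)
367 → bucket 3 (collision)
374 → bucket 10
Final buckets:
0: .
1: 183
2: .
3: 42 -> 822 -> 770 -> 302 -> 367
4: 810
5: .
6: .
7: .
8: .
9: .
10: 374
11: .
12: .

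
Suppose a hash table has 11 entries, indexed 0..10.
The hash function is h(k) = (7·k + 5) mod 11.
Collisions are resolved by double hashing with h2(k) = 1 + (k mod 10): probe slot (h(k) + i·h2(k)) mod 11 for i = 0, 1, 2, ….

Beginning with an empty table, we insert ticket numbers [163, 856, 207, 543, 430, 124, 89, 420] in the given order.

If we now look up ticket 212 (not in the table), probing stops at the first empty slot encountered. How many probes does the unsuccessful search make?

2

163: h=2 => slot 2
856: h=2, h2=7, probe 2,9 => slot 9
207: h=2, h2=8, probe 2,10 => slot 10
543: h=0 => slot 0
430: h=1 => slot 1
124: h=4 => slot 4
89: h=1, h2=10, probe 1,0,10,9,8 => slot 8
420: h=8, h2=1, probe 8,9,10,0,1,2,3 => slot 3
Table: [543, 430, 163, 420, 124, _, _, _, 89, 856, 207]
Lookup 212: h=4, h2=3, probe 4,7 → slot 7 empty, not found.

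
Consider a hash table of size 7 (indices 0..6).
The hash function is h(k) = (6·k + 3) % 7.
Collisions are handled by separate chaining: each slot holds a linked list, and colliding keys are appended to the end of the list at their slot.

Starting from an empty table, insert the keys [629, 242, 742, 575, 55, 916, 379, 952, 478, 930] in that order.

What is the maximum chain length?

4

Insert 629: h=4, bucket 4 empty -> new chain.
Insert 242: h=6, bucket 6 empty -> new chain.
Insert 742: h=3, bucket 3 empty -> new chain.
Insert 575: h=2, bucket 2 empty -> new chain.
Insert 55: h=4, bucket 4 nonempty -> append to chain.
Insert 916: h=4, bucket 4 nonempty -> append to chain.
Insert 379: h=2, bucket 2 nonempty -> append to chain.
Insert 952: h=3, bucket 3 nonempty -> append to chain.
Insert 478: h=1, bucket 1 empty -> new chain.
Insert 930: h=4, bucket 4 nonempty -> append to chain.
Final buckets:
0: .
1: 478
2: 575 -> 379
3: 742 -> 952
4: 629 -> 55 -> 916 -> 930
5: .
6: 242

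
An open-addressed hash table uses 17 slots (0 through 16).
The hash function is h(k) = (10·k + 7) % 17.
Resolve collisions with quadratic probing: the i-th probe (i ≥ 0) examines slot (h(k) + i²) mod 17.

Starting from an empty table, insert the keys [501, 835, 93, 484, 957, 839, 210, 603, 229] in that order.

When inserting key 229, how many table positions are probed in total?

5

Insert 501: h=2, slot 2 empty -> index 2.
Insert 835: h=10, slot 10 empty -> index 10.
Insert 93: h=2, slot 2 occupied -> index 3.
Insert 484: h=2, slots 2,3 occupied -> index 6.
Insert 957: h=6, slot 6 occupied -> index 7.
Insert 839: h=16, slot 16 empty -> index 16.
Insert 210: h=16, slot 16 occupied -> index 0.
Insert 603: h=2, slots 2,3,6 occupied -> index 11.
Insert 229: h=2, slots 2,3,6,11 occupied -> index 1.
Table: [210, 229, 501, 93, —, —, 484, 957, —, —, 835, 603, —, —, —, —, 839]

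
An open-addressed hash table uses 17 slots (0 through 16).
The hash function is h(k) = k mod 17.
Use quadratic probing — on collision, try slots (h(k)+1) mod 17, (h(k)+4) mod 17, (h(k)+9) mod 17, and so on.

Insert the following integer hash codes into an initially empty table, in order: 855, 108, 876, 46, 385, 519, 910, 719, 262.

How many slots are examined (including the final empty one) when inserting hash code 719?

4

855: h=5 → slot 5
108: h=6 → slot 6
876: h=9 → slot 9
46: h=12 → slot 12
385: h=11 → slot 11
519: h=9, probe 9,10 → slot 10
910: h=9, probe 9,10,13 → slot 13
719: h=5, probe 5,6,9,14 → slot 14
262: h=7 → slot 7
Table: [_, _, _, _, _, 855, 108, 262, _, 876, 519, 385, 46, 910, 719, _, _]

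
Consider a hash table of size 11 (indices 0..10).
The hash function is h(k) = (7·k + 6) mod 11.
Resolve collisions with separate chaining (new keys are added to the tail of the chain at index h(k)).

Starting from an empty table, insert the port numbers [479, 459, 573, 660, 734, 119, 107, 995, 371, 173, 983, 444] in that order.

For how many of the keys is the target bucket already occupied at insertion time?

Insert 479: h=4, bucket 4 empty -> new chain.
Insert 459: h=7, bucket 7 empty -> new chain.
Insert 573: h=2, bucket 2 empty -> new chain.
Insert 660: h=6, bucket 6 empty -> new chain.
Insert 734: h=7, bucket 7 nonempty -> append to chain.
Insert 119: h=3, bucket 3 empty -> new chain.
Insert 107: h=7, bucket 7 nonempty -> append to chain.
Insert 995: h=8, bucket 8 empty -> new chain.
Insert 371: h=7, bucket 7 nonempty -> append to chain.
Insert 173: h=7, bucket 7 nonempty -> append to chain.
Insert 983: h=1, bucket 1 empty -> new chain.
Insert 444: h=1, bucket 1 nonempty -> append to chain.
Final buckets:
0: —
1: 983 -> 444
2: 573
3: 119
4: 479
5: —
6: 660
7: 459 -> 734 -> 107 -> 371 -> 173
8: 995
9: —
10: —

5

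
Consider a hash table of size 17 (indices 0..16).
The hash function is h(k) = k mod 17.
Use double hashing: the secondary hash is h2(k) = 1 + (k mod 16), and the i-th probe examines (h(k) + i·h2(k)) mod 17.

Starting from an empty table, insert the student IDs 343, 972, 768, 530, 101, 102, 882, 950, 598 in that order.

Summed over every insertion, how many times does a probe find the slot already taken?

343: h=3 => slot 3
972: h=3, h2=13, probe 3,16 => slot 16
768: h=3, h2=1, probe 3,4 => slot 4
530: h=3, h2=3, probe 3,6 => slot 6
101: h=16, h2=6, probe 16,5 => slot 5
102: h=0 => slot 0
882: h=15 => slot 15
950: h=15, h2=7, probe 15,5,12 => slot 12
598: h=3, h2=7, probe 3,10 => slot 10
Table: [102, -, -, 343, 768, 101, 530, -, -, -, 598, -, 950, -, -, 882, 972]

7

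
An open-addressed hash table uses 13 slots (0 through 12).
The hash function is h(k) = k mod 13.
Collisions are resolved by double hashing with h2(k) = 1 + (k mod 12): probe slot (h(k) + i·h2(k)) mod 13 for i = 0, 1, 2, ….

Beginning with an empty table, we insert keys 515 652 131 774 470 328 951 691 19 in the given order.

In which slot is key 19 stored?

Insert 515: h=8, slot 8 empty → index 8.
Insert 652: h=2, slot 2 empty → index 2.
Insert 131: h=1, slot 1 empty → index 1.
Insert 774: h=7, slot 7 empty → index 7.
Insert 470: h=2, h2=3, slot 2 occupied → index 5.
Insert 328: h=3, slot 3 empty → index 3.
Insert 951: h=2, h2=4, slot 2 occupied → index 6.
Insert 691: h=2, h2=8, slot 2 occupied → index 10.
Insert 19: h=6, h2=8, slots 6,1 occupied → index 9.
Table: [-, 131, 652, 328, -, 470, 951, 774, 515, 19, 691, -, -]

9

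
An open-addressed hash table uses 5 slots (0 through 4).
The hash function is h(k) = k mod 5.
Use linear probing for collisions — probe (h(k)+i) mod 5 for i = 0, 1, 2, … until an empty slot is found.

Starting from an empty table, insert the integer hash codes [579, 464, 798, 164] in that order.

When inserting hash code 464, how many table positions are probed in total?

579 hashes to 4; slot 4 is free → place at 4.
464 hashes to 4; 4 taken → place at 0.
798 hashes to 3; slot 3 is free → place at 3.
164 hashes to 4; 4,0 taken → place at 1.
Table: [464, 164, —, 798, 579]

2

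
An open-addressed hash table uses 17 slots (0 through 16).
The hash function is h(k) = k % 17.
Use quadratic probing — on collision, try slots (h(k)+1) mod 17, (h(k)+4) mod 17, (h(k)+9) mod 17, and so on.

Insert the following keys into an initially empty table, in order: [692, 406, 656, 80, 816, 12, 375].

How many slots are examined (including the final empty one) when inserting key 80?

Insert 692: h=12, slot 12 empty -> index 12.
Insert 406: h=15, slot 15 empty -> index 15.
Insert 656: h=10, slot 10 empty -> index 10.
Insert 80: h=12, slot 12 occupied -> index 13.
Insert 816: h=0, slot 0 empty -> index 0.
Insert 12: h=12, slots 12,13 occupied -> index 16.
Insert 375: h=1, slot 1 empty -> index 1.
Table: [816, 375, ., ., ., ., ., ., ., ., 656, ., 692, 80, ., 406, 12]

2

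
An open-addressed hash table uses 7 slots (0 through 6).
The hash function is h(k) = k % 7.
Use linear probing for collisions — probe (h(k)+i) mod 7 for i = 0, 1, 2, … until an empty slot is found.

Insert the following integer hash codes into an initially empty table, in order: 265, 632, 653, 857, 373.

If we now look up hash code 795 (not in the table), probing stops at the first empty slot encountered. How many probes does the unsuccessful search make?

4

265 hashes to 6; slot 6 is free => place at 6.
632 hashes to 2; slot 2 is free => place at 2.
653 hashes to 2; 2 taken => place at 3.
857 hashes to 3; 3 taken => place at 4.
373 hashes to 2; 2,3,4 taken => place at 5.
Table: [∅, ∅, 632, 653, 857, 373, 265]
Lookup 795: h=4, probe 4,5,6,0 → slot 0 empty, not found.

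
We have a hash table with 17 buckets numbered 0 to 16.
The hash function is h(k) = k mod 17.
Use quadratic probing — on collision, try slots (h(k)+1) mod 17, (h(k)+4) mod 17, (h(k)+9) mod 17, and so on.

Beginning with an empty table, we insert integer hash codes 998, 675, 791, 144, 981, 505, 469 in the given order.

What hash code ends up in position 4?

505

Insert 998: h=12, slot 12 empty => index 12.
Insert 675: h=12, slot 12 occupied => index 13.
Insert 791: h=9, slot 9 empty => index 9.
Insert 144: h=8, slot 8 empty => index 8.
Insert 981: h=12, slots 12,13 occupied => index 16.
Insert 505: h=12, slots 12,13,16 occupied => index 4.
Insert 469: h=10, slot 10 empty => index 10.
Table: [—, —, —, —, 505, —, —, —, 144, 791, 469, —, 998, 675, —, —, 981]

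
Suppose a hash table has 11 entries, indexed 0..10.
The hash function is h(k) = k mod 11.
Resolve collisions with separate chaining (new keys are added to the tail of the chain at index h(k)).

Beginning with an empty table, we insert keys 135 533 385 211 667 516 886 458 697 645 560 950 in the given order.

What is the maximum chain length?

3

Insert 135: h=3, bucket 3 empty → new chain.
Insert 533: h=5, bucket 5 empty → new chain.
Insert 385: h=0, bucket 0 empty → new chain.
Insert 211: h=2, bucket 2 empty → new chain.
Insert 667: h=7, bucket 7 empty → new chain.
Insert 516: h=10, bucket 10 empty → new chain.
Insert 886: h=6, bucket 6 empty → new chain.
Insert 458: h=7, bucket 7 nonempty → append to chain.
Insert 697: h=4, bucket 4 empty → new chain.
Insert 645: h=7, bucket 7 nonempty → append to chain.
Insert 560: h=10, bucket 10 nonempty → append to chain.
Insert 950: h=4, bucket 4 nonempty → append to chain.
Final buckets:
0: 385
1: _
2: 211
3: 135
4: 697 -> 950
5: 533
6: 886
7: 667 -> 458 -> 645
8: _
9: _
10: 516 -> 560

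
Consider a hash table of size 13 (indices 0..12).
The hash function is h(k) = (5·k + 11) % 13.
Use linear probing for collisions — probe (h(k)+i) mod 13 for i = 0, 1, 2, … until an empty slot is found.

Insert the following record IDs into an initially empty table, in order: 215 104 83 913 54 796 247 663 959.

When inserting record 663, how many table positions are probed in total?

5

215 hashes to 7; slot 7 is free -> place at 7.
104 hashes to 11; slot 11 is free -> place at 11.
83 hashes to 10; slot 10 is free -> place at 10.
913 hashes to 0; slot 0 is free -> place at 0.
54 hashes to 8; slot 8 is free -> place at 8.
796 hashes to 0; 0 taken -> place at 1.
247 hashes to 11; 11 taken -> place at 12.
663 hashes to 11; 11,12,0,1 taken -> place at 2.
959 hashes to 9; slot 9 is free -> place at 9.
Table: [913, 796, 663, ∅, ∅, ∅, ∅, 215, 54, 959, 83, 104, 247]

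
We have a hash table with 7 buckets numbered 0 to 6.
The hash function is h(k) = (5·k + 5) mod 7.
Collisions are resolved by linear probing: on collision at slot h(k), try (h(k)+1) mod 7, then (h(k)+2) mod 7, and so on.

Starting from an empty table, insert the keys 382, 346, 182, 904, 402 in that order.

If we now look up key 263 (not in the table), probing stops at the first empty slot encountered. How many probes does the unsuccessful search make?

Insert 382: h=4, slot 4 empty => index 4.
Insert 346: h=6, slot 6 empty => index 6.
Insert 182: h=5, slot 5 empty => index 5.
Insert 904: h=3, slot 3 empty => index 3.
Insert 402: h=6, slot 6 occupied => index 0.
Table: [402, ., ., 904, 382, 182, 346]
Lookup 263: h=4, probe 4,5,6,0,1 → slot 1 empty, not found.

5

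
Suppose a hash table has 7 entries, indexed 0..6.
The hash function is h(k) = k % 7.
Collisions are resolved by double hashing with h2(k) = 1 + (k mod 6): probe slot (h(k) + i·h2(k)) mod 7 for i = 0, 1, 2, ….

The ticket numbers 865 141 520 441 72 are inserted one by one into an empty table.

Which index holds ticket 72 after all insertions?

Insert 865: h=4, slot 4 empty => index 4.
Insert 141: h=1, slot 1 empty => index 1.
Insert 520: h=2, slot 2 empty => index 2.
Insert 441: h=0, slot 0 empty => index 0.
Insert 72: h=2, h2=1, slot 2 occupied => index 3.
Table: [441, 141, 520, 72, 865, _, _]

3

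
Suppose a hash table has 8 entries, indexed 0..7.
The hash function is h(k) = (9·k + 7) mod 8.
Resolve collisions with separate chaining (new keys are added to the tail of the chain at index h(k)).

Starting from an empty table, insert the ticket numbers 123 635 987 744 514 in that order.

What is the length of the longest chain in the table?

Insert 123: h=2, bucket 2 empty -> new chain.
Insert 635: h=2, bucket 2 nonempty -> append to chain.
Insert 987: h=2, bucket 2 nonempty -> append to chain.
Insert 744: h=7, bucket 7 empty -> new chain.
Insert 514: h=1, bucket 1 empty -> new chain.
Final buckets:
0: ∅
1: 514
2: 123 -> 635 -> 987
3: ∅
4: ∅
5: ∅
6: ∅
7: 744

3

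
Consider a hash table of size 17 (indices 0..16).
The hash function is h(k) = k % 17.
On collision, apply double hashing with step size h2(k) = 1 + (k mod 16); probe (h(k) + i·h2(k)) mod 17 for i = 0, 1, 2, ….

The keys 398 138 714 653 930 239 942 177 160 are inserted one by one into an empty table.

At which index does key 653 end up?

4

Insert 398: h=7, slot 7 empty -> index 7.
Insert 138: h=2, slot 2 empty -> index 2.
Insert 714: h=0, slot 0 empty -> index 0.
Insert 653: h=7, h2=14, slot 7 occupied -> index 4.
Insert 930: h=12, slot 12 empty -> index 12.
Insert 239: h=1, slot 1 empty -> index 1.
Insert 942: h=7, h2=15, slot 7 occupied -> index 5.
Insert 177: h=7, h2=2, slot 7 occupied -> index 9.
Insert 160: h=7, h2=1, slot 7 occupied -> index 8.
Table: [714, 239, 138, _, 653, 942, _, 398, 160, 177, _, _, 930, _, _, _, _]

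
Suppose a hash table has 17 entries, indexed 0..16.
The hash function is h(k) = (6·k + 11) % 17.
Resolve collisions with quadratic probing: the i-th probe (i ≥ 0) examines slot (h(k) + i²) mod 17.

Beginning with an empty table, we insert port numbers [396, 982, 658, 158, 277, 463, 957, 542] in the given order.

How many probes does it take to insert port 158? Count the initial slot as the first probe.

396 hashes to 7; slot 7 is free → place at 7.
982 hashes to 4; slot 4 is free → place at 4.
658 hashes to 15; slot 15 is free → place at 15.
158 hashes to 7; 7 taken → place at 8.
277 hashes to 7; 7,8 taken → place at 11.
463 hashes to 1; slot 1 is free → place at 1.
957 hashes to 7; 7,8,11 taken → place at 16.
542 hashes to 16; 16 taken → place at 0.
Table: [542, 463, ., ., 982, ., ., 396, 158, ., ., 277, ., ., ., 658, 957]

2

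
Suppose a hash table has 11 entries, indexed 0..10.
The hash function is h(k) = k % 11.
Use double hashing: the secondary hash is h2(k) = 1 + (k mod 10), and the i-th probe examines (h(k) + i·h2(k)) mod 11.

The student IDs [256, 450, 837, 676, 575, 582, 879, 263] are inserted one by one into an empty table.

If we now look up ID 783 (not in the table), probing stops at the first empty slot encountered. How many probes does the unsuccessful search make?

256 hashes to 3; slot 3 is free → place at 3.
450 hashes to 10; slot 10 is free → place at 10.
837 hashes to 1; slot 1 is free → place at 1.
676 hashes to 5; slot 5 is free → place at 5.
575 hashes to 3, h2=6; 3 taken → place at 9.
582 hashes to 10, h2=3; 10 taken → place at 2.
879 hashes to 10, h2=10; 10,9 taken → place at 8.
263 hashes to 10, h2=4; 10,3 taken → place at 7.
Table: [., 837, 582, 256, ., 676, ., 263, 879, 575, 450]
Lookup 783: h=2, h2=4, probe 2,6 → slot 6 empty, not found.

2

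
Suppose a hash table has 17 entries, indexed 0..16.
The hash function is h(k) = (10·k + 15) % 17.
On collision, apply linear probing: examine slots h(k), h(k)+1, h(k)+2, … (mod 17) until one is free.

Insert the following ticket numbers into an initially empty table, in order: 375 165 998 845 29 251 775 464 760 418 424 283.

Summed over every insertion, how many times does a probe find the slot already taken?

12

375 hashes to 8; slot 8 is free → place at 8.
165 hashes to 16; slot 16 is free → place at 16.
998 hashes to 16; 16 taken → place at 0.
845 hashes to 16; 16,0 taken → place at 1.
29 hashes to 16; 16,0,1 taken → place at 2.
251 hashes to 9; slot 9 is free → place at 9.
775 hashes to 13; slot 13 is free → place at 13.
464 hashes to 14; slot 14 is free → place at 14.
760 hashes to 16; 16,0,1,2 taken → place at 3.
418 hashes to 13; 13,14 taken → place at 15.
424 hashes to 5; slot 5 is free → place at 5.
283 hashes to 6; slot 6 is free → place at 6.
Table: [998, 845, 29, 760, ∅, 424, 283, ∅, 375, 251, ∅, ∅, ∅, 775, 464, 418, 165]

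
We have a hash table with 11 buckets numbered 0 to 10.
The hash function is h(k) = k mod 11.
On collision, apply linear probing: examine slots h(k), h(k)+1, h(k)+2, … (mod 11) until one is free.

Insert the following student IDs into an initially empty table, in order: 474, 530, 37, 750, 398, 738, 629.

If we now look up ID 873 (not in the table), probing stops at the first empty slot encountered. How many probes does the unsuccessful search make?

474 hashes to 1; slot 1 is free -> place at 1.
530 hashes to 2; slot 2 is free -> place at 2.
37 hashes to 4; slot 4 is free -> place at 4.
750 hashes to 2; 2 taken -> place at 3.
398 hashes to 2; 2,3,4 taken -> place at 5.
738 hashes to 1; 1,2,3,4,5 taken -> place at 6.
629 hashes to 2; 2,3,4,5,6 taken -> place at 7.
Table: [-, 474, 530, 750, 37, 398, 738, 629, -, -, -]
Lookup 873: h=4, probe 4,5,6,7,8 → slot 8 empty, not found.

5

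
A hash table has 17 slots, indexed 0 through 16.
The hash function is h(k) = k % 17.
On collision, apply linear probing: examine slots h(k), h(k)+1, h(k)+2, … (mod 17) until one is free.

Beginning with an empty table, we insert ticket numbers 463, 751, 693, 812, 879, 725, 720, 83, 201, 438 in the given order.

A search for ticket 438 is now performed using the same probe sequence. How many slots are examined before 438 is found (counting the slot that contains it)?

463: h=4 -> slot 4
751: h=3 -> slot 3
693: h=13 -> slot 13
812: h=13, probe 13,14 -> slot 14
879: h=12 -> slot 12
725: h=11 -> slot 11
720: h=6 -> slot 6
83: h=15 -> slot 15
201: h=14, probe 14,15,16 -> slot 16
438: h=13, probe 13,14,15,16,0 -> slot 0
Table: [438, ∅, ∅, 751, 463, ∅, 720, ∅, ∅, ∅, ∅, 725, 879, 693, 812, 83, 201]
Lookup 438: h=13, probe 13,14,15,16,0 → found at 0.

5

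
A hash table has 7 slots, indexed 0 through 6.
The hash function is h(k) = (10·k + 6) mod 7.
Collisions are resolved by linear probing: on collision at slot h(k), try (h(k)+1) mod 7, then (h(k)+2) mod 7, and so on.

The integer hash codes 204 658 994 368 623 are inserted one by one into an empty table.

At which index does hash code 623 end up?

204 hashes to 2; slot 2 is free -> place at 2.
658 hashes to 6; slot 6 is free -> place at 6.
994 hashes to 6; 6 taken -> place at 0.
368 hashes to 4; slot 4 is free -> place at 4.
623 hashes to 6; 6,0 taken -> place at 1.
Table: [994, 623, 204, _, 368, _, 658]

1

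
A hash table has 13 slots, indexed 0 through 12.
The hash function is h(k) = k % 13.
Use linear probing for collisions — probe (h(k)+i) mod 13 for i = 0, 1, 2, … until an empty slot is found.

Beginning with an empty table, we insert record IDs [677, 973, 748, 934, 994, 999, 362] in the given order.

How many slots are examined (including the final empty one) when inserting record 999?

3

677: h=1 => slot 1
973: h=11 => slot 11
748: h=7 => slot 7
934: h=11, probe 11,12 => slot 12
994: h=6 => slot 6
999: h=11, probe 11,12,0 => slot 0
362: h=11, probe 11,12,0,1,2 => slot 2
Table: [999, 677, 362, —, —, —, 994, 748, —, —, —, 973, 934]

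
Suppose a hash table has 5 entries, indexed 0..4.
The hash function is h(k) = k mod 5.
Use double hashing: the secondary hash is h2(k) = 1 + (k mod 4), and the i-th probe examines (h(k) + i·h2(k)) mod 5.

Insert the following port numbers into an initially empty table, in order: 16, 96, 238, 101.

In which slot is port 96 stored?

Insert 16: h=1, slot 1 empty => index 1.
Insert 96: h=1, h2=1, slot 1 occupied => index 2.
Insert 238: h=3, slot 3 empty => index 3.
Insert 101: h=1, h2=2, slots 1,3 occupied => index 0.
Table: [101, 16, 96, 238, _]

2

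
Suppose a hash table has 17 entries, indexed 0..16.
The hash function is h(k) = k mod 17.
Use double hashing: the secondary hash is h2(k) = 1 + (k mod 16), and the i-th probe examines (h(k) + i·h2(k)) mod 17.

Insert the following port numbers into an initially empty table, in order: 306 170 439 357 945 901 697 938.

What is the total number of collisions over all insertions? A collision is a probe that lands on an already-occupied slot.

8

306: h=0 → slot 0
170: h=0, h2=11, probe 0,11 → slot 11
439: h=14 → slot 14
357: h=0, h2=6, probe 0,6 → slot 6
945: h=10 → slot 10
901: h=0, h2=6, probe 0,6,12 → slot 12
697: h=0, h2=10, probe 0,10,3 → slot 3
938: h=3, h2=11, probe 3,14,8 → slot 8
Table: [306, —, —, 697, —, —, 357, —, 938, —, 945, 170, 901, —, 439, —, —]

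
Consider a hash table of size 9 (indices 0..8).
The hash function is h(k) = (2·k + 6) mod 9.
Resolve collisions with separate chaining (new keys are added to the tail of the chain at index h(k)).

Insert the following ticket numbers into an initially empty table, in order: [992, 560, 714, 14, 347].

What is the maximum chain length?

992 -> bucket 1
560 -> bucket 1 (collision)
714 -> bucket 3
14 -> bucket 7
347 -> bucket 7 (collision)
Final buckets:
0: _
1: 992 -> 560
2: _
3: 714
4: _
5: _
6: _
7: 14 -> 347
8: _

2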